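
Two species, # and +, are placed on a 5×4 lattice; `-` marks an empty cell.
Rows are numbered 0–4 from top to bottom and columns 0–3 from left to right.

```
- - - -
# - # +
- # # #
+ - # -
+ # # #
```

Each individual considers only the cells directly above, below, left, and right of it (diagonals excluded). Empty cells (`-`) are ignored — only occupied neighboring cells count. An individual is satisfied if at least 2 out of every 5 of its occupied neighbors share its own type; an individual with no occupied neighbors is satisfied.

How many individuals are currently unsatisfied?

1

(1,0)# 0/0 ok
(1,2)# 1/2 ok
(1,3)+ 0/2 unhappy
(2,1)# 1/1 ok
(2,2)# 4/4 ok
(2,3)# 1/2 ok
(3,0)+ 1/1 ok
(3,2)# 2/2 ok
(4,0)+ 1/2 ok
(4,1)# 1/2 ok
(4,2)# 3/3 ok
(4,3)# 1/1 ok
Unsatisfied: (1,3) — 1 in total.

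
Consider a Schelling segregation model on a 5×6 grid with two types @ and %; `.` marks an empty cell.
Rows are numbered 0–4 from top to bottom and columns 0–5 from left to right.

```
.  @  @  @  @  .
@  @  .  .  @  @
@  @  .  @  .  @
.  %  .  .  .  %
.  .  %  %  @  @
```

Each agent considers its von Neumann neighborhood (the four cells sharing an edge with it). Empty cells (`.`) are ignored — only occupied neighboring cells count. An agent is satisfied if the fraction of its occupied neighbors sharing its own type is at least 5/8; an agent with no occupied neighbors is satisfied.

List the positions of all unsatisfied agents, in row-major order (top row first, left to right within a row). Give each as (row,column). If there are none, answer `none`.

(2,5), (3,1), (3,5), (4,3), (4,4), (4,5)

Row 0: (0,1)@ 2/2 ok · (0,2)@ 2/2 ok · (0,3)@ 2/2 ok · (0,4)@ 2/2 ok
Row 1: (1,0)@ 2/2 ok · (1,1)@ 3/3 ok · (1,4)@ 2/2 ok · (1,5)@ 2/2 ok
Row 2: (2,0)@ 2/2 ok · (2,1)@ 2/3 ok · (2,3)@ 0/0 ok · (2,5)@ 1/2 unhappy
Row 3: (3,1)% 0/1 unhappy · (3,5)% 0/2 unhappy
Row 4: (4,2)% 1/1 ok · (4,3)% 1/2 unhappy · (4,4)@ 1/2 unhappy · (4,5)@ 1/2 unhappy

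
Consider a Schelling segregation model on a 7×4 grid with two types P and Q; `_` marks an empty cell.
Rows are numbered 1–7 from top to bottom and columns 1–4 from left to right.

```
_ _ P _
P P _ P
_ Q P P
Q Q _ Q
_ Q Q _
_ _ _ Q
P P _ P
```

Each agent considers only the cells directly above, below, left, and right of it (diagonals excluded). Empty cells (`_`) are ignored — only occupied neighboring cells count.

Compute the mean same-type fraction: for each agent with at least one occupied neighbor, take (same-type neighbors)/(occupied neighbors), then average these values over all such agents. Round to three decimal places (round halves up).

(1,3)P — no occupied neighbors
(2,1)P 1/1
(2,2)P 1/2
(2,4)P 1/1
(3,2)Q 1/3
(3,3)P 1/2
(3,4)P 2/3
(4,1)Q 1/1
(4,2)Q 3/3
(4,4)Q 0/1
(5,2)Q 2/2
(5,3)Q 1/1
(6,4)Q 0/1
(7,1)P 1/1
(7,2)P 1/1
(7,4)P 0/1
Sum over 15 agents: 1/1 + 1/2 + 1/1 + 1/3 + 1/2 + 2/3 + 1/1 + 3/3 + 0/1 + 2/2 + 1/1 + 0/1 + 1/1 + 1/1 + 0/1 = 10; mean = 10 ÷ 15 = 2/3 = 0.666666… → 0.667.

0.667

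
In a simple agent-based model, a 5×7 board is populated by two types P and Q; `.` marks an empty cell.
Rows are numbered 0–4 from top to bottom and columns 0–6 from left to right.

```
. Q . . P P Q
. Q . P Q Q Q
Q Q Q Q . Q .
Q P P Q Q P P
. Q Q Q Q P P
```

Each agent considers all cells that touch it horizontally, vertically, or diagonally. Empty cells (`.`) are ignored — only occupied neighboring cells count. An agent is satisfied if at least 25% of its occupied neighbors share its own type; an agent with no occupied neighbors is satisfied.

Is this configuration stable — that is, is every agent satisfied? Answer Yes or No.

(0,1)Q 1/1 ✓
(0,4)P 2/4 ✓
(0,5)P 1/5 ✗
(0,6)Q 2/3 ✓
(1,1)Q 4/4 ✓
(1,3)P 1/4 ✓
(1,4)Q 3/6 ✓
(1,5)Q 4/6 ✓
(1,6)Q 3/4 ✓
(2,0)Q 3/4 ✓
(2,1)Q 4/6 ✓
(2,2)Q 4/7 ✓
(2,3)Q 4/6 ✓
(2,5)Q 4/6 ✓
(3,0)Q 3/4 ✓
(3,1)P 1/7 ✗
(3,2)P 1/8 ✗
(3,3)Q 6/7 ✓
(3,4)Q 5/7 ✓
(3,5)P 3/6 ✓
(3,6)P 3/4 ✓
(4,1)Q 2/4 ✓
(4,2)Q 3/5 ✓
(4,3)Q 4/5 ✓
(4,4)Q 3/5 ✓
(4,5)P 3/5 ✓
(4,6)P 3/3 ✓
For instance (0,5) has only 1/5 same-type neighbors, below 1/4.

No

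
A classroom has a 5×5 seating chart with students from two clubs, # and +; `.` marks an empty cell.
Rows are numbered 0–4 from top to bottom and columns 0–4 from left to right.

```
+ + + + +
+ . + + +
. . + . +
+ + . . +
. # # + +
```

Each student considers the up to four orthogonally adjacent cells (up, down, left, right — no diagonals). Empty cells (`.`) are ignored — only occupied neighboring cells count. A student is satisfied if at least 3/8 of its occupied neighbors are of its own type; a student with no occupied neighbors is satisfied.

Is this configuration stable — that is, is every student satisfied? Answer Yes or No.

Yes

Row 0: (0,0)+ 2/2 satisfied · (0,1)+ 2/2 satisfied · (0,2)+ 3/3 satisfied · (0,3)+ 3/3 satisfied · (0,4)+ 2/2 satisfied
Row 1: (1,0)+ 1/1 satisfied · (1,2)+ 3/3 satisfied · (1,3)+ 3/3 satisfied · (1,4)+ 3/3 satisfied
Row 2: (2,2)+ 1/1 satisfied · (2,4)+ 2/2 satisfied
Row 3: (3,0)+ 1/1 satisfied · (3,1)+ 1/2 satisfied · (3,4)+ 2/2 satisfied
Row 4: (4,1)# 1/2 satisfied · (4,2)# 1/2 satisfied · (4,3)+ 1/2 satisfied · (4,4)+ 2/2 satisfied
All meet the threshold, so the configuration is stable.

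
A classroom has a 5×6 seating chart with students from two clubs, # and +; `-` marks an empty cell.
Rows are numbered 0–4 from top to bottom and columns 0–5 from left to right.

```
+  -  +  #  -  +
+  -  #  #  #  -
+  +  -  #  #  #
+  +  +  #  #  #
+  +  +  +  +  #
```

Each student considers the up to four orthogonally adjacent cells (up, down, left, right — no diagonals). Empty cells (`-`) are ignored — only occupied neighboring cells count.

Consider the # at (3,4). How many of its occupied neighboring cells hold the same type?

3

Occupied neighbors of (3,4): (2,4)=#, (4,4)=+, (3,3)=#, (3,5)=#.
Same type (#): 3 of 4.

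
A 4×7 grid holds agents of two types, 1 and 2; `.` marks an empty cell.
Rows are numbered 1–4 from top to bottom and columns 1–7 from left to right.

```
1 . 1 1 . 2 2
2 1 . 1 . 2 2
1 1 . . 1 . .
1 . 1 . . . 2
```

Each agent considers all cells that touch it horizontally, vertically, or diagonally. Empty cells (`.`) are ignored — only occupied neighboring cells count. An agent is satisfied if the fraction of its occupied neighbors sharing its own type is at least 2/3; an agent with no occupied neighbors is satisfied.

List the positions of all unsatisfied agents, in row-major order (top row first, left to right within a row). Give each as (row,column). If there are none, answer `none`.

(1,1), (2,1), (3,5)

Row 1: (1,1)1 1/2 unhappy · (1,3)1 3/3 ok · (1,4)1 2/2 ok · (1,6)2 3/3 ok · (1,7)2 3/3 ok
Row 2: (2,1)2 0/4 unhappy · (2,2)1 4/5 ok · (2,4)1 3/3 ok · (2,6)2 3/4 ok · (2,7)2 3/3 ok
Row 3: (3,1)1 3/4 ok · (3,2)1 4/5 ok · (3,5)1 1/2 unhappy
Row 4: (4,1)1 2/2 ok · (4,3)1 1/1 ok · (4,7)2 0/0 ok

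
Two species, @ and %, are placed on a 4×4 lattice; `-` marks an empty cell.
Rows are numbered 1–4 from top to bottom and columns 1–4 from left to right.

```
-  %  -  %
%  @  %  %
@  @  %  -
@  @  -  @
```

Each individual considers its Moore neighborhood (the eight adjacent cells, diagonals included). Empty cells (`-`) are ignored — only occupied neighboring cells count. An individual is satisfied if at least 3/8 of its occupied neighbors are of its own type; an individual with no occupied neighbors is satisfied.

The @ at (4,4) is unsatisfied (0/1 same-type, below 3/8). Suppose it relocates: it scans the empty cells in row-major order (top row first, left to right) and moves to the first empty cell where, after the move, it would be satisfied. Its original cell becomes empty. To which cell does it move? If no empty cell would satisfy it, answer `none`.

(4,3)

Vacating (4,4). Empty cells in order:
  (1,1): 1/3 same-type → still unsatisfied.
  (1,3): 1/5 same-type → still unsatisfied.
  (3,4): 0/3 same-type → still unsatisfied.
  (4,3): 2/3 same-type → satisfied — stop here.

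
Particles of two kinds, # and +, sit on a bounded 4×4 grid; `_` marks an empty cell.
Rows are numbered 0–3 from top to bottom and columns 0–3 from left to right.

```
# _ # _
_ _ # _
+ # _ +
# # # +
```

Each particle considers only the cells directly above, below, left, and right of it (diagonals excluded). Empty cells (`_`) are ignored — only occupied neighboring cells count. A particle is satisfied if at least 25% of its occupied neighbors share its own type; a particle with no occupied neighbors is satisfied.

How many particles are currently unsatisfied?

(0,0)# 0/0 ✓
(0,2)# 1/1 ✓
(1,2)# 1/1 ✓
(2,0)+ 0/2 ✗
(2,1)# 1/2 ✓
(2,3)+ 1/1 ✓
(3,0)# 1/2 ✓
(3,1)# 3/3 ✓
(3,2)# 1/2 ✓
(3,3)+ 1/2 ✓
Unsatisfied: (2,0) — 1 in total.

1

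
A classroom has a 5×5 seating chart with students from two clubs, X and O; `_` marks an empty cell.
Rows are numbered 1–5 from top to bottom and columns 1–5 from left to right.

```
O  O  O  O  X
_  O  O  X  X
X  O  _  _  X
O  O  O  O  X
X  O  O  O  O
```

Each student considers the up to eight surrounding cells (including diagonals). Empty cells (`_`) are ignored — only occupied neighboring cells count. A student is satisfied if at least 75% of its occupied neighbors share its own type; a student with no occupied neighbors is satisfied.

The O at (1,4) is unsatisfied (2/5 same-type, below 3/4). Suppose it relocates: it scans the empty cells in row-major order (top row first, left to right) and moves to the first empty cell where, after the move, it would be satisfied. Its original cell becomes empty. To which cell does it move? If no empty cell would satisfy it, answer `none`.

(2,1)

Vacating (1,4). Empty cells in order:
  (2,1): 4/5 same-type → satisfied — stop here.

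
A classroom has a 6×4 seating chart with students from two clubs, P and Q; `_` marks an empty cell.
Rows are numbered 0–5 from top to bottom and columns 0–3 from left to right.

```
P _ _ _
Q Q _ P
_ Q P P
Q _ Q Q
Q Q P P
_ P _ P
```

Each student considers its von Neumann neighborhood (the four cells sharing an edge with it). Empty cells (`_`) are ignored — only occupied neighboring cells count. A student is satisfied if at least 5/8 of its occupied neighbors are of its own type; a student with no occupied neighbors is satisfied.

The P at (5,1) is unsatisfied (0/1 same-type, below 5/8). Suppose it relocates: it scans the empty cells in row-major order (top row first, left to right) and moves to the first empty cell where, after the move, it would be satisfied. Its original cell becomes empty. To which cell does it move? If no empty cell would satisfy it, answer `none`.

Vacating (5,1). Empty cells in order:
  (0,1): 1/2 same-type → still unsatisfied.
  (0,2): 0/0 same-type → satisfied — stop here.

(0,2)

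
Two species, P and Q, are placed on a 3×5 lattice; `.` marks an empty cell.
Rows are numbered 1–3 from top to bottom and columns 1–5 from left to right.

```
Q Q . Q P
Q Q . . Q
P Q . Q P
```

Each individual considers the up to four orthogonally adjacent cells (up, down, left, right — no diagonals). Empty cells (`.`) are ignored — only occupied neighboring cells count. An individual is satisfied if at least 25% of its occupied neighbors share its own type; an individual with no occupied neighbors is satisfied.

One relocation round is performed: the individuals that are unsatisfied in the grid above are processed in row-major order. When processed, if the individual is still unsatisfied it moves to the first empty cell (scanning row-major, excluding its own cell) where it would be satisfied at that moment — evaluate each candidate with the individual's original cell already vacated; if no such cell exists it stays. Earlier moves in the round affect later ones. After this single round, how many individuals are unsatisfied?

Initially unsatisfied (in order): (1,4), (1,5), (2,5), (3,1), (3,4), (3,5).
  (1,4) → (1,3).
  (1,5): no empty cell satisfies it; stays.
  (2,5) → (1,4).
  (3,1) → (2,5).
  (3,4) → (2,3).
  (3,5): now satisfied by earlier moves; stays.
Resulting grid:
Q Q Q Q P
Q Q Q . P
. Q . . P
All satisfied now.

0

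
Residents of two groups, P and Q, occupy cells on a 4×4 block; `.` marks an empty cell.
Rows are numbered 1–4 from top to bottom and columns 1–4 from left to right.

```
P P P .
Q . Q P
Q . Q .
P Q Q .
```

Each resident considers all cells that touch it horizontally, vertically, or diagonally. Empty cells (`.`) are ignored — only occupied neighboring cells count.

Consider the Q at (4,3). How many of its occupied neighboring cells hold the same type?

2

Occupied neighbors of (4,3): (3,3)=Q, (4,2)=Q.
Same type (Q): 2 of 2.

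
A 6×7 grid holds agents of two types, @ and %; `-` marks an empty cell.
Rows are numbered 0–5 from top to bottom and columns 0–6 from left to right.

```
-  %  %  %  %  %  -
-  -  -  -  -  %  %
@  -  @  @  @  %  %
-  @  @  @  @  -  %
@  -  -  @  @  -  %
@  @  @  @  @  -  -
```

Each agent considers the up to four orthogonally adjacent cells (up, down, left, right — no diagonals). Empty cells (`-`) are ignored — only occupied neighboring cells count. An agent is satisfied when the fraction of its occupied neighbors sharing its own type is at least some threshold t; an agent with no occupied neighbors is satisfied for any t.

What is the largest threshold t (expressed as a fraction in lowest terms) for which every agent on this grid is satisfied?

2/3

(0,1)% 1/1
(0,2)% 2/2
(0,3)% 2/2
(0,4)% 2/2
(0,5)% 2/2
(1,5)% 3/3
(1,6)% 2/2
(2,0)@ — no occupied neighbors
(2,2)@ 2/2
(2,3)@ 3/3
(2,4)@ 2/3
(2,5)% 2/3
(2,6)% 3/3
(3,1)@ 1/1
(3,2)@ 3/3
(3,3)@ 4/4
(3,4)@ 3/3
(3,6)% 2/2
(4,0)@ 1/1
(4,3)@ 3/3
(4,4)@ 3/3
(4,6)% 1/1
(5,0)@ 2/2
(5,1)@ 2/2
(5,2)@ 2/2
(5,3)@ 3/3
(5,4)@ 2/2
The smallest same-type fraction is 2/3 at (2,4), which reduces to 2/3. Any threshold above that leaves this agent unsatisfied.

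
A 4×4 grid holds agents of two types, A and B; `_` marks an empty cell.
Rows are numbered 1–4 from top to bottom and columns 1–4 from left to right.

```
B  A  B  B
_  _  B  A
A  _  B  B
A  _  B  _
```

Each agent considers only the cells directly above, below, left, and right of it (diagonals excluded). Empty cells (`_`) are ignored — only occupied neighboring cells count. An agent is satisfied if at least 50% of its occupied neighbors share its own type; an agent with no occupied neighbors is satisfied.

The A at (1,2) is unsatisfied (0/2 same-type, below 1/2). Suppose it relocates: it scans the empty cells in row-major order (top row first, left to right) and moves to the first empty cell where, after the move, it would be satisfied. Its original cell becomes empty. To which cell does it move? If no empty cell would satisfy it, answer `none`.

(2,1)

Vacating (1,2). Empty cells in order:
  (2,1): 1/2 same-type → satisfied — stop here.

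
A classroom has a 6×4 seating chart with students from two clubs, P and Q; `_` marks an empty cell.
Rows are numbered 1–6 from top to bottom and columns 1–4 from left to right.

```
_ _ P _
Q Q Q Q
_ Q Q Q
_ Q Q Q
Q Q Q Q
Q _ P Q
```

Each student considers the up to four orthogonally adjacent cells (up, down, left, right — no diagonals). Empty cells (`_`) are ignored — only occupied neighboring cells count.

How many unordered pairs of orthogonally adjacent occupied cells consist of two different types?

Scan each occupied cell's neighbors to the right and below so each pair is counted once.
Row 1: P(1,3)–Q(2,3)≠  → 1/1 unlike.
Row 2: Q(2,1)–Q(2,2)= Q(2,2)–Q(2,3)= Q(2,2)–Q(3,2)= Q(2,3)–Q(2,4)= Q(2,3)–Q(3,3)= Q(2,4)–Q(3,4)=  → 0/6 unlike.
Row 3: Q(3,2)–Q(3,3)= Q(3,2)–Q(4,2)= Q(3,3)–Q(3,4)= Q(3,3)–Q(4,3)= Q(3,4)–Q(4,4)=  → 0/5 unlike.
Row 4: Q(4,2)–Q(4,3)= Q(4,2)–Q(5,2)= Q(4,3)–Q(4,4)= Q(4,3)–Q(5,3)= Q(4,4)–Q(5,4)=  → 0/5 unlike.
Row 5: Q(5,1)–Q(5,2)= Q(5,1)–Q(6,1)= Q(5,2)–Q(5,3)= Q(5,3)–Q(5,4)= Q(5,3)–P(6,3)≠ Q(5,4)–Q(6,4)=  → 1/6 unlike.
Row 6: P(6,3)–Q(6,4)≠  → 1/1 unlike.
Total adjacent occupied pairs: 24; unlike-type pairs: 3.

3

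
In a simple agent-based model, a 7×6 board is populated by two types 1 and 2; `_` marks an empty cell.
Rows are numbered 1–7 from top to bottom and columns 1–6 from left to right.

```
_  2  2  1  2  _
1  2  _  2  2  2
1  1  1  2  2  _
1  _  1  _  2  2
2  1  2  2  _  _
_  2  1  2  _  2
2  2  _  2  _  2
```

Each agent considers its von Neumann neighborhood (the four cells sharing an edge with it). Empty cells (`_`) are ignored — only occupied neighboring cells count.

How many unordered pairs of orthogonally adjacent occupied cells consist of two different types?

Scan each occupied cell's neighbors to the right and below so each pair is counted once.
Row 1: 2(1,2)–2(1,3)= 2(1,2)–2(2,2)= 2(1,3)–1(1,4)≠ 1(1,4)–2(1,5)≠ 1(1,4)–2(2,4)≠ 2(1,5)–2(2,5)=  → 3/6 unlike.
Row 2: 1(2,1)–2(2,2)≠ 1(2,1)–1(3,1)= 2(2,2)–1(3,2)≠ 2(2,4)–2(2,5)= 2(2,4)–2(3,4)= 2(2,5)–2(2,6)= 2(2,5)–2(3,5)=  → 2/7 unlike.
Row 3: 1(3,1)–1(3,2)= 1(3,1)–1(4,1)= 1(3,2)–1(3,3)= 1(3,3)–2(3,4)≠ 1(3,3)–1(4,3)= 2(3,4)–2(3,5)= 2(3,5)–2(4,5)=  → 1/7 unlike.
Row 4: 1(4,1)–2(5,1)≠ 1(4,3)–2(5,3)≠ 2(4,5)–2(4,6)=  → 2/3 unlike.
Row 5: 2(5,1)–1(5,2)≠ 1(5,2)–2(5,3)≠ 1(5,2)–2(6,2)≠ 2(5,3)–2(5,4)= 2(5,3)–1(6,3)≠ 2(5,4)–2(6,4)=  → 4/6 unlike.
Row 6: 2(6,2)–1(6,3)≠ 2(6,2)–2(7,2)= 1(6,3)–2(6,4)≠ 2(6,4)–2(7,4)= 2(6,6)–2(7,6)=  → 2/5 unlike.
Row 7: 2(7,1)–2(7,2)=  → 0/1 unlike.
Total adjacent occupied pairs: 35; unlike-type pairs: 14.

14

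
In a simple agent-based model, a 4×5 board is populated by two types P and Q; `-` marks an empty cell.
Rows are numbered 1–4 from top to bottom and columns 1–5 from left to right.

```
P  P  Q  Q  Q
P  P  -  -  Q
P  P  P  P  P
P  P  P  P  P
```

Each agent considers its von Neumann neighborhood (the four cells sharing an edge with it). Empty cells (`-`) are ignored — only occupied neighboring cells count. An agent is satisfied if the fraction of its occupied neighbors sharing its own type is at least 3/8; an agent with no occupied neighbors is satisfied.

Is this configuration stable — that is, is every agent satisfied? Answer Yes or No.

(1,1)P 2/2 satisfied
(1,2)P 2/3 satisfied
(1,3)Q 1/2 satisfied
(1,4)Q 2/2 satisfied
(1,5)Q 2/2 satisfied
(2,1)P 3/3 satisfied
(2,2)P 3/3 satisfied
(2,5)Q 1/2 satisfied
(3,1)P 3/3 satisfied
(3,2)P 4/4 satisfied
(3,3)P 3/3 satisfied
(3,4)P 3/3 satisfied
(3,5)P 2/3 satisfied
(4,1)P 2/2 satisfied
(4,2)P 3/3 satisfied
(4,3)P 3/3 satisfied
(4,4)P 3/3 satisfied
(4,5)P 2/2 satisfied
All meet the threshold, so the configuration is stable.

Yes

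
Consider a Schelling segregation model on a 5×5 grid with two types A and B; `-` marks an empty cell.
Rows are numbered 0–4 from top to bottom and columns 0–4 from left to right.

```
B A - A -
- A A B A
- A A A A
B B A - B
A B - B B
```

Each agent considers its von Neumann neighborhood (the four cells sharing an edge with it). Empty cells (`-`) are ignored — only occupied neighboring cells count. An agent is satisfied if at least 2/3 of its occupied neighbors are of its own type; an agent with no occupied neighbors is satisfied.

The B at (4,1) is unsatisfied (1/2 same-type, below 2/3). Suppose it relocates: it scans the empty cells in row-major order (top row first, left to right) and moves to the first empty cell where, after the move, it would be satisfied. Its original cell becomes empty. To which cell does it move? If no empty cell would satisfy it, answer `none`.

Vacating (4,1). Empty cells in order:
  (0,2): 0/3 same-type → still unsatisfied.
  (0,4): 0/2 same-type → still unsatisfied.
  (1,0): 1/2 same-type → still unsatisfied.
  (2,0): 1/2 same-type → still unsatisfied.
  (3,3): 2/4 same-type → still unsatisfied.
  (4,2): 1/2 same-type → still unsatisfied.

none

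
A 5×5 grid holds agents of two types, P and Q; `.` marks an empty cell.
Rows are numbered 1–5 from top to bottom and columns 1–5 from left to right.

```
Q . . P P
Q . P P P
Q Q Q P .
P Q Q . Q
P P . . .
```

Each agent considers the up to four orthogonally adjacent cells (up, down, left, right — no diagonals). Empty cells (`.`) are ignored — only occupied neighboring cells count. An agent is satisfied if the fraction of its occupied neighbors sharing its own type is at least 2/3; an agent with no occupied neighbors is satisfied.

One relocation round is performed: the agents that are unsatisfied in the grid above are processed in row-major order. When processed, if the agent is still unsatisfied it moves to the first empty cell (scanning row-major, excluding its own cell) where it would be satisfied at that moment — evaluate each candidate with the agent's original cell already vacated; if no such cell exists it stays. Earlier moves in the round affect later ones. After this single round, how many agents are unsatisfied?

Initially unsatisfied (in order): (2,3), (3,3), (3,4), (4,1), (4,2), (5,2).
  (2,3) → (1,3).
  (3,3): now satisfied by earlier moves; stays.
  (3,4) → (2,3).
  (4,1) → (5,4).
  (4,2): now satisfied by earlier moves; stays.
  (5,2): no empty cell satisfies it; stays.
Resulting grid:
Q . P P P
Q . P P P
Q Q Q . .
. Q Q . Q
P P . P .
Unsatisfied now: (5,2).

1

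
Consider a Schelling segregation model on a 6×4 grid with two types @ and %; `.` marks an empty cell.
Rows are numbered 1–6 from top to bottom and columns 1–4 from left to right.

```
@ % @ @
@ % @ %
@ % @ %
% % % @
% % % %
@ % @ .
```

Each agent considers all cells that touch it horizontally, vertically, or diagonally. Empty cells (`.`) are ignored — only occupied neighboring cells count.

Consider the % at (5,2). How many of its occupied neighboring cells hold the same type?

6

Occupied neighbors of (5,2): (4,1)=%, (4,2)=%, (4,3)=%, (5,1)=%, (5,3)=%, (6,1)=@, (6,2)=%, (6,3)=@.
Same type (%): 6 of 8.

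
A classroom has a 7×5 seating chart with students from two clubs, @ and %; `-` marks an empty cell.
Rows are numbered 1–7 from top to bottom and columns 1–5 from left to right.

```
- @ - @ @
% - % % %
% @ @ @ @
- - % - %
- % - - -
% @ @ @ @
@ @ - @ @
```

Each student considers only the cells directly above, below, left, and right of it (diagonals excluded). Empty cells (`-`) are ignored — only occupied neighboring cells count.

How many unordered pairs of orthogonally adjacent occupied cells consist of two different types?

Scan each occupied cell's neighbors to the right and below so each pair is counted once.
Row 1: @(1,4)–@(1,5)= @(1,4)–%(2,4)≠ @(1,5)–%(2,5)≠  → 2/3 unlike.
Row 2: %(2,1)–%(3,1)= %(2,3)–%(2,4)= %(2,3)–@(3,3)≠ %(2,4)–%(2,5)= %(2,4)–@(3,4)≠ %(2,5)–@(3,5)≠  → 3/6 unlike.
Row 3: %(3,1)–@(3,2)≠ @(3,2)–@(3,3)= @(3,3)–@(3,4)= @(3,3)–%(4,3)≠ @(3,4)–@(3,5)= @(3,5)–%(4,5)≠  → 3/6 unlike.
Row 5: %(5,2)–@(6,2)≠  → 1/1 unlike.
Row 6: %(6,1)–@(6,2)≠ %(6,1)–@(7,1)≠ @(6,2)–@(6,3)= @(6,2)–@(7,2)= @(6,3)–@(6,4)= @(6,4)–@(6,5)= @(6,4)–@(7,4)= @(6,5)–@(7,5)=  → 2/8 unlike.
Row 7: @(7,1)–@(7,2)= @(7,4)–@(7,5)=  → 0/2 unlike.
Total adjacent occupied pairs: 26; unlike-type pairs: 11.

11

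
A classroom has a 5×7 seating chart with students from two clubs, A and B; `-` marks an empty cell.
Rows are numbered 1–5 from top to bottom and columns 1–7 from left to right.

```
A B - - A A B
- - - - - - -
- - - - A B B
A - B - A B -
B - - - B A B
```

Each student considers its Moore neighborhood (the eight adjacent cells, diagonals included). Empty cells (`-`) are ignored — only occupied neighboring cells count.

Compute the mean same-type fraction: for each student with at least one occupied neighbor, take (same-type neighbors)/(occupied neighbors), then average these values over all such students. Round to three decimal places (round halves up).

(1,1)A 0/1
(1,2)B 0/1
(1,5)A 1/1
(1,6)A 1/2
(1,7)B 0/1
(3,5)A 1/3
(3,6)B 2/4
(3,7)B 2/2
(4,1)A 0/1
(4,3)B — no occupied neighbors
(4,5)A 2/5
(4,6)B 4/7
(5,1)B 0/1
(5,5)B 1/3
(5,6)A 1/4
(5,7)B 1/2
Sum over 15 students: 0/1 + 0/1 + 1/1 + 1/2 + 0/1 + 1/3 + 2/4 + 2/2 + 0/1 + 2/5 + 4/7 + 0/1 + 1/3 + 1/4 + 1/2 = 2263/420; mean = 2263/420 ÷ 15 = 2263/6300 = 0.359206… → 0.359.

0.359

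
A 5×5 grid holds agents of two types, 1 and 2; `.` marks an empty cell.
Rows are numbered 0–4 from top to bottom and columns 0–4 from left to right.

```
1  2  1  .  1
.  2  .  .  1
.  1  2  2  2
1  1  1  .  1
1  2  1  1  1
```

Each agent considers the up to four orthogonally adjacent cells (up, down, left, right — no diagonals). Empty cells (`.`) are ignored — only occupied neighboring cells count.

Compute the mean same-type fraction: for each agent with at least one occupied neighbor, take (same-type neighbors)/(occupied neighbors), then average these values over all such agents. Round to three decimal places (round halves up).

(0,0)1 0/1
(0,1)2 1/3
(0,2)1 0/1
(0,4)1 1/1
(1,1)2 1/2
(1,4)1 1/2
(2,1)1 1/3
(2,2)2 1/3
(2,3)2 2/2
(2,4)2 1/3
(3,0)1 2/2
(3,1)1 3/4
(3,2)1 2/3
(3,4)1 1/2
(4,0)1 1/2
(4,1)2 0/3
(4,2)1 2/3
(4,3)1 2/2
(4,4)1 2/2
Sum over 19 agents: 0/1 + 1/3 + 0/1 + 1/1 + 1/2 + 1/2 + 1/3 + 1/3 + 2/2 + 1/3 + 2/2 + 3/4 + 2/3 + 1/2 + 1/2 + 0/3 + 2/3 + 2/2 + 2/2 = 125/12; mean = 125/12 ÷ 19 = 125/228 = 0.548245… → 0.548.

0.548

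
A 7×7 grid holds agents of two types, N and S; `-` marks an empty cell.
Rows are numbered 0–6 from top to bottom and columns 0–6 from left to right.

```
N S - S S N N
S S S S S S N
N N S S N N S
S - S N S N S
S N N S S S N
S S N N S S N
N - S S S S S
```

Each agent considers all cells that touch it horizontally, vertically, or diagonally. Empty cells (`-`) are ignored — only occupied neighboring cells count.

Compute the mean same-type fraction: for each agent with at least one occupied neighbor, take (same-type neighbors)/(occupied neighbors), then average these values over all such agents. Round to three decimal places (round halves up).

(0,0)N 0/3
(0,1)S 3/4
(0,3)S 4/4
(0,4)S 4/5
(0,5)N 2/5
(0,6)N 2/3
(1,0)S 2/5
(1,1)S 4/7
(1,2)S 6/7
(1,3)S 6/7
(1,4)S 5/8
(1,5)S 3/8
(1,6)N 3/5
(2,0)N 1/4
(2,1)N 1/7
(2,2)S 5/7
(2,3)S 6/8
(2,4)N 3/8
(2,5)N 3/8
(2,6)S 2/5
(3,0)S 1/4
(3,2)S 3/7
(3,3)N 2/8
(3,4)S 4/8
(3,5)N 3/8
(3,6)S 2/5
(4,0)S 3/4
(4,1)N 2/7
(4,2)N 4/7
(4,3)S 4/8
(4,4)S 5/8
(4,5)S 5/8
(4,6)N 2/5
(5,0)S 2/4
(5,1)S 3/7
(5,2)N 3/7
(5,3)N 2/8
(5,4)S 7/8
(5,5)S 6/8
(5,6)N 1/5
(6,0)N 0/2
(6,2)S 2/4
(6,3)S 3/5
(6,4)S 4/5
(6,5)S 4/5
(6,6)S 2/3
Sum over 46 agents: 0/3 + 3/4 + 4/4 + 4/5 + 2/5 + 2/3 + 2/5 + 4/7 + 6/7 + 6/7 + 5/8 + 3/8 + 3/5 + 1/4 + 1/7 + 5/7 + 6/8 + 3/8 + 3/8 + 2/5 + 1/4 + 3/7 + 2/8 + 4/8 + 3/8 + 2/5 + 3/4 + 2/7 + 4/7 + 4/8 + 5/8 + 5/8 + 2/5 + 2/4 + 3/7 + 3/7 + 2/8 + 7/8 + 6/8 + 1/5 + 0/2 + 2/4 + 3/5 + 4/5 + 4/5 + 2/3 = 9941/420; mean = 9941/420 ÷ 46 = 9941/19320 = 0.514544… → 0.515.

0.515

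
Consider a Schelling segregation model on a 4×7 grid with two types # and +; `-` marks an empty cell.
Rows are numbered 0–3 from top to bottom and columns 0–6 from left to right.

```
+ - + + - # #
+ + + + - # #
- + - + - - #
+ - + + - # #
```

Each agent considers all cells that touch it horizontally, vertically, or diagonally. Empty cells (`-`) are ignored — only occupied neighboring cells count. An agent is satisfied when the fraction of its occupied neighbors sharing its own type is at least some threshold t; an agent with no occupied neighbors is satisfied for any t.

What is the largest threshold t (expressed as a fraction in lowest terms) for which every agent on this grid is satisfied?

Row 0: (0,0)+ 2/2 · (0,2)+ 4/4 · (0,3)+ 3/3 · (0,5)# 3/3 · (0,6)# 3/3
Row 1: (1,0)+ 3/3 · (1,1)+ 5/5 · (1,2)+ 6/6 · (1,3)+ 4/4 · (1,5)# 4/4 · (1,6)# 4/4
Row 2: (2,1)+ 5/5 · (2,3)+ 4/4 · (2,6)# 4/4
Row 3: (3,0)+ 1/1 · (3,2)+ 3/3 · (3,3)+ 2/2 · (3,5)# 2/2 · (3,6)# 2/2
The smallest same-type fraction is 2/2 at (0,0), which reduces to 1/1. Any threshold above that leaves this agent unsatisfied.

1/1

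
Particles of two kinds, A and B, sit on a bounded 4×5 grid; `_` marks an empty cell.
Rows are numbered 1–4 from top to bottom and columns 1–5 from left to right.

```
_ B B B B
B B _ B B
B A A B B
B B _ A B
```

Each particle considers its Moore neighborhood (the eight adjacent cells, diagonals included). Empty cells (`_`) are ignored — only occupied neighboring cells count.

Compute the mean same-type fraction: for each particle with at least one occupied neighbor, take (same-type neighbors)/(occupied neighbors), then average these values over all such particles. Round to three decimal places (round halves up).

0.713

Row 1: (1,2)B 3/3 · (1,3)B 4/4 · (1,4)B 4/4 · (1,5)B 3/3
Row 2: (2,1)B 3/4 · (2,2)B 4/6 · (2,4)B 6/7 · (2,5)B 5/5
Row 3: (3,1)B 4/5 · (3,2)A 1/6 · (3,3)A 2/6 · (3,4)B 4/6 · (3,5)B 4/5
Row 4: (4,1)B 2/3 · (4,2)B 2/4 · (4,4)A 1/4 · (4,5)B 2/3
Sum over 17 particles: 3/3 + 4/4 + 4/4 + 3/3 + 3/4 + 4/6 + 6/7 + 5/5 + 4/5 + 1/6 + 2/6 + 4/6 + 4/5 + 2/3 + 2/4 + 1/4 + 2/3 = 1273/105; mean = 1273/105 ÷ 17 = 1273/1785 = 0.713165… → 0.713.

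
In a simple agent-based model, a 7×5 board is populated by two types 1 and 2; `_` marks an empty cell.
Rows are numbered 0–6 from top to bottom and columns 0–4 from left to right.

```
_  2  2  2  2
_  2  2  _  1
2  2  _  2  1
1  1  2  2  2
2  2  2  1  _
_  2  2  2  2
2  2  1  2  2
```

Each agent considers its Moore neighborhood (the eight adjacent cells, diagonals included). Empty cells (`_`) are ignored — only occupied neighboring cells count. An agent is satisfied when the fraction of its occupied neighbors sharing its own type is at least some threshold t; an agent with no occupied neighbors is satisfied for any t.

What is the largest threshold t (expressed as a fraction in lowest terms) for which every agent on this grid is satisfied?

0/1

(0,1)2 3/3
(0,2)2 4/4
(0,3)2 3/4
(0,4)2 1/2
(1,1)2 5/5
(1,2)2 6/6
(1,4)1 1/4
(2,0)2 2/4
(2,1)2 4/6
(2,3)2 4/6
(2,4)1 1/4
(3,0)1 1/5
(3,1)1 1/7
(3,2)2 5/7
(3,3)2 4/6
(3,4)2 2/4
(4,0)2 2/4
(4,1)2 5/7
(4,2)2 6/8
(4,3)1 0/7
(5,1)2 6/7
(5,2)2 6/8
(5,3)2 5/7
(5,4)2 3/4
(6,0)2 2/2
(6,1)2 3/4
(6,2)1 0/5
(6,3)2 4/5
(6,4)2 3/3
The smallest same-type fraction is 0/7 at (4,3), which reduces to 0/1. Any threshold above that leaves this agent unsatisfied.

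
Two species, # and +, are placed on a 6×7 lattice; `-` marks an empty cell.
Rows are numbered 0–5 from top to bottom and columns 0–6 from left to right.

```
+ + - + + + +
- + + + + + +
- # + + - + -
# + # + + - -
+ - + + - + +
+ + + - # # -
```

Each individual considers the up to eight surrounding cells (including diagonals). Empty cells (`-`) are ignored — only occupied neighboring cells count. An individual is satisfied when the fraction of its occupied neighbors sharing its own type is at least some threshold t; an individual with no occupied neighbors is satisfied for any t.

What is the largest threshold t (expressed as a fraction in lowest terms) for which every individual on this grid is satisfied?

(0,0)+ 2/2
(0,1)+ 3/3
(0,3)+ 4/4
(0,4)+ 5/5
(0,5)+ 5/5
(0,6)+ 3/3
(1,1)+ 4/5
(1,2)+ 6/7
(1,3)+ 6/6
(1,4)+ 7/7
(1,5)+ 6/6
(1,6)+ 4/4
(2,1)# 2/6
(2,2)+ 6/8
(2,3)+ 6/7
(2,5)+ 4/4
(3,0)# 1/3
(3,1)+ 3/6
(3,2)# 1/7
(3,3)+ 5/6
(3,4)+ 5/5
(4,0)+ 3/4
(4,2)+ 5/6
(4,3)+ 4/6
(4,5)+ 2/4
(4,6)+ 1/2
(5,0)+ 2/2
(5,1)+ 4/4
(5,2)+ 3/3
(5,4)# 1/3
(5,5)# 1/3
The smallest same-type fraction is 1/7 at (3,2), which reduces to 1/7. Any threshold above that leaves this individual unsatisfied.

1/7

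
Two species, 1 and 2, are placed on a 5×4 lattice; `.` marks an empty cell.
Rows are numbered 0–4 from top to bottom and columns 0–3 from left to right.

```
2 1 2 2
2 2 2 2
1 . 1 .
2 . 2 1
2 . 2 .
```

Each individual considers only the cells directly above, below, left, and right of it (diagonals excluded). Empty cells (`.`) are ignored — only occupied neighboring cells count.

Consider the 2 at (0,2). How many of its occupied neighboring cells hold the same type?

2

Occupied neighbors of (0,2): (1,2)=2, (0,1)=1, (0,3)=2.
Same type (2): 2 of 3.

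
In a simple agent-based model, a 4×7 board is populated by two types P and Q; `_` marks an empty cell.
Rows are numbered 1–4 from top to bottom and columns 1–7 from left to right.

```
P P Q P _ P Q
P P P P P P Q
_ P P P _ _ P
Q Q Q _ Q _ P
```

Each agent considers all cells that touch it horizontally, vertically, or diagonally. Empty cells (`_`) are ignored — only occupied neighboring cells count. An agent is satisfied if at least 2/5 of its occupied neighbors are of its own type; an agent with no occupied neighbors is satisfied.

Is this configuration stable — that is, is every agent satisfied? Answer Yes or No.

(1,1)P 3/3 satisfied
(1,2)P 4/5 satisfied
(1,3)Q 0/5 not
(1,4)P 3/4 satisfied
(1,6)P 2/4 satisfied
(1,7)Q 1/3 not
(2,1)P 4/4 satisfied
(2,2)P 6/7 satisfied
(2,3)P 7/8 satisfied
(2,4)P 5/6 satisfied
(2,5)P 5/5 satisfied
(2,6)P 3/5 satisfied
(2,7)Q 1/4 not
(3,2)P 4/7 satisfied
(3,3)P 5/7 satisfied
(3,4)P 4/6 satisfied
(3,7)P 2/3 satisfied
(4,1)Q 1/2 satisfied
(4,2)Q 2/4 satisfied
(4,3)Q 1/4 not
(4,5)Q 0/1 not
(4,7)P 1/1 satisfied
For instance (1,3) has only 0/5 same-type neighbors, below 2/5.

No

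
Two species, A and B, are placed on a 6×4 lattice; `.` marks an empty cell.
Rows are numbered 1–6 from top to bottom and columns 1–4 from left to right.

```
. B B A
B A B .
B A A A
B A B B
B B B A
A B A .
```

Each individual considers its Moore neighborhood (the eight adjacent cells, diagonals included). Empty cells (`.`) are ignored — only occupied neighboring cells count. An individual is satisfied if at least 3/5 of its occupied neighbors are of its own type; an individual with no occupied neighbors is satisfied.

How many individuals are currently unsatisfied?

16

Row 1: (1,2)B 3/4 satisfied · (1,3)B 2/4 not · (1,4)A 0/2 not
Row 2: (2,1)B 2/4 not · (2,2)A 2/7 not · (2,3)B 2/7 not
Row 3: (3,1)B 2/5 not · (3,2)A 3/8 not · (3,3)A 4/7 not · (3,4)A 1/4 not
Row 4: (4,1)B 3/5 satisfied · (4,2)A 2/8 not · (4,3)B 3/8 not · (4,4)B 2/5 not
Row 5: (5,1)B 3/5 satisfied · (5,2)B 5/8 satisfied · (5,3)B 4/7 not · (5,4)A 1/4 not
Row 6: (6,1)A 0/3 not · (6,2)B 3/5 satisfied · (6,3)A 1/4 not
Unsatisfied: (1,3), (1,4), (2,1), (2,2), (2,3), (3,1), (3,2), (3,3), (3,4), (4,2), (4,3), (4,4), (5,3), (5,4), (6,1), (6,3) — 16 in total.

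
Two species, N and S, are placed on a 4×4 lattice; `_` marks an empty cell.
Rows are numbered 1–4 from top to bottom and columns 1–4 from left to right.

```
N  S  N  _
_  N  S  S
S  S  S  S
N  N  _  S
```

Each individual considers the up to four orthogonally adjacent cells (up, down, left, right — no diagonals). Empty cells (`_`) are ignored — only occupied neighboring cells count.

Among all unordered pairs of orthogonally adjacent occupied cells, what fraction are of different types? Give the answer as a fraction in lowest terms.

Scan each occupied cell's neighbors to the right and below so each pair is counted once.
From row 1: 4 unlike of 4 pairs (running 4/4).
From row 2: 2 unlike of 5 pairs (running 6/9).
From row 3: 2 unlike of 6 pairs (running 8/15).
From row 4: 0 unlike of 1 pairs (running 8/16).
Total adjacent occupied pairs: 16; unlike-type pairs: 8.
8/16 reduces to 1/2.

1/2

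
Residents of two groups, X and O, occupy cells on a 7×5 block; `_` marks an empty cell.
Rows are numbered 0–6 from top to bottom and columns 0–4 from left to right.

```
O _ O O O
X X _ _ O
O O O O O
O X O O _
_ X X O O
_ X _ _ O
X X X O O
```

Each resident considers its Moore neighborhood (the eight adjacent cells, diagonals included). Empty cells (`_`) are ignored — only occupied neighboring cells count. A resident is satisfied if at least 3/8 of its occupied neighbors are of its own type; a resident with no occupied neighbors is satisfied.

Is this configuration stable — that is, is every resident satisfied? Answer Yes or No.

(0,0)O 0/2 not
(0,2)O 1/2 satisfied
(0,3)O 3/3 satisfied
(0,4)O 2/2 satisfied
(1,0)X 1/4 not
(1,1)X 1/6 not
(1,4)O 4/4 satisfied
(2,0)O 2/5 satisfied
(2,1)O 4/7 satisfied
(2,2)O 4/6 satisfied
(2,3)O 5/5 satisfied
(2,4)O 3/3 satisfied
(3,0)O 2/4 satisfied
(3,1)X 2/7 not
(3,2)O 5/8 satisfied
(3,3)O 6/7 satisfied
(4,1)X 3/5 satisfied
(4,2)X 3/6 satisfied
(4,3)O 4/5 satisfied
(4,4)O 3/3 satisfied
(5,1)X 5/5 satisfied
(5,4)O 4/4 satisfied
(6,0)X 2/2 satisfied
(6,1)X 3/3 satisfied
(6,2)X 2/3 satisfied
(6,3)O 2/3 satisfied
(6,4)O 2/2 satisfied
For instance (0,0) has only 0/2 same-type neighbors, below 3/8.

No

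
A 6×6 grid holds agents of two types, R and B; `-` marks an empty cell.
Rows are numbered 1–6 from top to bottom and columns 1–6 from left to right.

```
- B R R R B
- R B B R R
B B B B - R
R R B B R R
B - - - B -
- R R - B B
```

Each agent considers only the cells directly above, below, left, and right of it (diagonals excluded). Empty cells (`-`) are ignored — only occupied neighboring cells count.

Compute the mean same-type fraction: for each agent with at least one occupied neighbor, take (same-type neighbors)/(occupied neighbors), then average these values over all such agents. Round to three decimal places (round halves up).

Row 1: (1,2)B 0/2 · (1,3)R 1/3 · (1,4)R 2/3 · (1,5)R 2/3 · (1,6)B 0/2
Row 2: (2,2)R 0/3 · (2,3)B 2/4 · (2,4)B 2/4 · (2,5)R 2/3 · (2,6)R 2/3
Row 3: (3,1)B 1/2 · (3,2)B 2/4 · (3,3)B 4/4 · (3,4)B 3/3 · (3,6)R 2/2
Row 4: (4,1)R 1/3 · (4,2)R 1/3 · (4,3)B 2/3 · (4,4)B 2/3 · (4,5)R 1/3 · (4,6)R 2/2
Row 5: (5,1)B 0/1 · (5,5)B 1/2
Row 6: (6,2)R 1/1 · (6,3)R 1/1 · (6,5)B 2/2 · (6,6)B 1/1
Sum over 27 agents: 0/2 + 1/3 + 2/3 + 2/3 + 0/2 + 0/3 + 2/4 + 2/4 + 2/3 + 2/3 + 1/2 + 2/4 + 4/4 + 3/3 + 2/2 + 1/3 + 1/3 + 2/3 + 2/3 + 1/3 + 2/2 + 0/1 + 1/2 + 1/1 + 1/1 + 2/2 + 1/1 = 95/6; mean = 95/6 ÷ 27 = 95/162 = 0.586419… → 0.586.

0.586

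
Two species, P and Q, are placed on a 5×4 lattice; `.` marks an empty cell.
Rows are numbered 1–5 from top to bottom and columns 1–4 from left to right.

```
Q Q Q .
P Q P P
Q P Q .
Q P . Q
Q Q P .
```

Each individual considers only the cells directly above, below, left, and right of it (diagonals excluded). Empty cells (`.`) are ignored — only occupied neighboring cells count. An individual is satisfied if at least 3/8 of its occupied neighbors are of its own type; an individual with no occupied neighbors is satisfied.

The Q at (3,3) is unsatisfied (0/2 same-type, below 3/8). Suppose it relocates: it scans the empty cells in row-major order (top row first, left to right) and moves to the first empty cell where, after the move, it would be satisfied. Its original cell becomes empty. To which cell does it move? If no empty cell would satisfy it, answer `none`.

Vacating (3,3). Empty cells in order:
  (1,4): 1/2 same-type → satisfied — stop here.

(1,4)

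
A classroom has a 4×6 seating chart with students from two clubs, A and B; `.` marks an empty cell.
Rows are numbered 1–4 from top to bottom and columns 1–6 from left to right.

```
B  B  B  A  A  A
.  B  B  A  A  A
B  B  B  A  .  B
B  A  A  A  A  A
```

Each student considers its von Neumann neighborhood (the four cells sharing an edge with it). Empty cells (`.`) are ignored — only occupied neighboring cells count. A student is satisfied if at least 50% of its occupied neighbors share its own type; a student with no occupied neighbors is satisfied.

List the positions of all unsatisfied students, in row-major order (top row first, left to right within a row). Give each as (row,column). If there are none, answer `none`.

(3,6), (4,2)

(1,1)B 1/1 satisfied
(1,2)B 3/3 satisfied
(1,3)B 2/3 satisfied
(1,4)A 2/3 satisfied
(1,5)A 3/3 satisfied
(1,6)A 2/2 satisfied
(2,2)B 3/3 satisfied
(2,3)B 3/4 satisfied
(2,4)A 3/4 satisfied
(2,5)A 3/3 satisfied
(2,6)A 2/3 satisfied
(3,1)B 2/2 satisfied
(3,2)B 3/4 satisfied
(3,3)B 2/4 satisfied
(3,4)A 2/3 satisfied
(3,6)B 0/2 not
(4,1)B 1/2 satisfied
(4,2)A 1/3 not
(4,3)A 2/3 satisfied
(4,4)A 3/3 satisfied
(4,5)A 2/2 satisfied
(4,6)A 1/2 satisfied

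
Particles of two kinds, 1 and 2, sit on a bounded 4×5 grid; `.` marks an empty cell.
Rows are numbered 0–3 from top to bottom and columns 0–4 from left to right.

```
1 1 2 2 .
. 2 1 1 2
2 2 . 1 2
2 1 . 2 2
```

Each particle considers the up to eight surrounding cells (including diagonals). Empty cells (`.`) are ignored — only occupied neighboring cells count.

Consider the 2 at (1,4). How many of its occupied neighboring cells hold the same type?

Occupied neighbors of (1,4): (0,3)=2, (1,3)=1, (2,3)=1, (2,4)=2.
Same type (2): 2 of 4.

2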